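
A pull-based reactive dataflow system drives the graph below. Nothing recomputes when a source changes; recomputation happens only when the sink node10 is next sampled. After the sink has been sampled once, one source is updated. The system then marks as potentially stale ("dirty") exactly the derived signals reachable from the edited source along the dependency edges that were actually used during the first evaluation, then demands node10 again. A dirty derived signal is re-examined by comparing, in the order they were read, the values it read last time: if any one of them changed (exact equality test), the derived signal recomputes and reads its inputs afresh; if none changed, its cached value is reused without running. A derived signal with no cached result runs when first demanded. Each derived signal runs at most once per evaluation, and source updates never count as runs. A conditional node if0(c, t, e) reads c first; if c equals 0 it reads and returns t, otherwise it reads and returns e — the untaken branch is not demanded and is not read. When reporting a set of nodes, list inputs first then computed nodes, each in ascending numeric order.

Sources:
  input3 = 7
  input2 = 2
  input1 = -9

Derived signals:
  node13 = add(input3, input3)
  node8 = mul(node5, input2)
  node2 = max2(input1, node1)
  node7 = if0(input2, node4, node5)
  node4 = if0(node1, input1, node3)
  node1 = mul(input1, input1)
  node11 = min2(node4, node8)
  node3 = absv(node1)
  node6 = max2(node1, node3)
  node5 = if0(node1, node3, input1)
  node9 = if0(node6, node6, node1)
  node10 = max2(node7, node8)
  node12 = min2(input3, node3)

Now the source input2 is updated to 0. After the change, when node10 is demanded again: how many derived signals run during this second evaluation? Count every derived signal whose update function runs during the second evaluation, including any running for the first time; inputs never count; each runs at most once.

First evaluation (everything demanded from the output):
  node1 = mul(-9, -9) = 81
  node5 = if0(node1=81 -> else branch input1) = -9
  node7 = if0(input2=2 -> else branch node5) = -9
  node8 = mul(-9, 2) = -18
  node10 = max2(-9, -18) = -9

Propagation after the edit:
  node3: demanded for the first time — runs, produces 81.
  node4: demanded for the first time — runs, produces 81.
  node7: runs — input2 2->0; result 81.
  node8: runs — input2 2->0; result 0.
  node10: runs — node7 -9->81; node8 -18->0; result 81.

Key observation: a condition flipped, so demand reaches new nodes — node3, node4 run for the first time.

Derived signals that run: node3, node4, node7, node8, node10 — 5 in total.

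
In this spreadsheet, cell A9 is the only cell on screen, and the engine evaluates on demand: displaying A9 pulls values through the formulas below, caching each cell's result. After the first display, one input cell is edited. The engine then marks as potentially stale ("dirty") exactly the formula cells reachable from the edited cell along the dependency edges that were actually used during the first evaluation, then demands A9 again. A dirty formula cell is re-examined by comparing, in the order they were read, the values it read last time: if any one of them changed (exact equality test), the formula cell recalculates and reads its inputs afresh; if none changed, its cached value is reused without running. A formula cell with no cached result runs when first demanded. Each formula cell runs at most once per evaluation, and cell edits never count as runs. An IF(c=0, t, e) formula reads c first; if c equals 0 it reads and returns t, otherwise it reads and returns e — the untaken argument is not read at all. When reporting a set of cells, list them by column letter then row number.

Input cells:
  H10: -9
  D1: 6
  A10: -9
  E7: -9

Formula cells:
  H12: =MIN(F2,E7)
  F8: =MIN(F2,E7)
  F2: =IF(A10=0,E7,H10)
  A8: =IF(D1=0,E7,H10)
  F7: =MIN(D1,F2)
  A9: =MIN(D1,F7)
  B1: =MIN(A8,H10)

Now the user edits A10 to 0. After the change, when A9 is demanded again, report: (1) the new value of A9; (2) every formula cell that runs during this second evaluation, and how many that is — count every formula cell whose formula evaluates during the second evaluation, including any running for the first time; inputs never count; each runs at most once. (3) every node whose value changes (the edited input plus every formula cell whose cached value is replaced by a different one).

Initial pass — values computed on the first demand:
  F2 = IF(A10=0: A10=-9 -> else branch H10) = -9
  F7 = MIN(6, -9) = -9
  A9 = MIN(6, -9) = -9

Second demand — change propagation:
  F2: re-runs because A10 -9->0; new result -9 (unchanged).
  F7: re-examined; everything it read last time is the same (D1 unchanged, F2 unchanged) — cache -9 kept, no run.
  A9: re-examined; everything it read last time is the same (D1 unchanged, F7 unchanged) — cache -9 kept, no run.

The important point: F2 recomputes to an identical value, and the output ends up unchanged.

A9 now evaluates to -9.
Run set: F2 (1 run).
Changed values: A10.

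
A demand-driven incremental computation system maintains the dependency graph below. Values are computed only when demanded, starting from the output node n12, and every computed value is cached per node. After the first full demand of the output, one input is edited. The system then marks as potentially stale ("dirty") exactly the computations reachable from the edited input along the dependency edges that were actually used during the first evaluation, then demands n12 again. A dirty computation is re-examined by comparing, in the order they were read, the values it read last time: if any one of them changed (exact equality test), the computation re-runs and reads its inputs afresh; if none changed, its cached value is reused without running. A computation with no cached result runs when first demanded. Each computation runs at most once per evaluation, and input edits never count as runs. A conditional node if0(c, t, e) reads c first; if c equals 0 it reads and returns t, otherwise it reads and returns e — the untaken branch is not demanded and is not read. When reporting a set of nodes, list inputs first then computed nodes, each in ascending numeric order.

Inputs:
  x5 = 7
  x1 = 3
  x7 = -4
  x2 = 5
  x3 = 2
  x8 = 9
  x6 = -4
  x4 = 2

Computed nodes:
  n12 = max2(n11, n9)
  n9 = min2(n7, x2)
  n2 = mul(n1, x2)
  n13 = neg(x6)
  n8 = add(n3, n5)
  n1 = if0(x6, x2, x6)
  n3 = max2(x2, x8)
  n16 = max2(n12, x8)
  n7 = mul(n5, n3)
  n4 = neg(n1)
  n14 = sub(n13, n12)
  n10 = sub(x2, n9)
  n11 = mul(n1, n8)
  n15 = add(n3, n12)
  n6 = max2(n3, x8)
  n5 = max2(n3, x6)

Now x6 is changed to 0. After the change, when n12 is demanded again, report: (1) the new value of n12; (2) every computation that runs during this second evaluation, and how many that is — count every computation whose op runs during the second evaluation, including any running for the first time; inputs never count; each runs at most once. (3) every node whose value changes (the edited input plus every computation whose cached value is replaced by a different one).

First evaluation (everything demanded from the output):
  n1 = if0(x6=-4 -> else branch x6) = -4
  n3 = max2(5, 9) = 9
  n5 = max2(9, -4) = 9
  n7 = mul(9, 9) = 81
  n8 = add(9, 9) = 18
  n9 = min2(81, 5) = 5
  n11 = mul(-4, 18) = -72
  n12 = max2(-72, 5) = 5

Propagation after the edit:
  n1: runs — x6 -4->0; x6 -4->0; result 5.
  n5: runs — x6 -4->0; result 9 (same value as before).
  n7: checked — values it read are unchanged (n5 unchanged, n3 unchanged); reused cached 81 without running.
  n8: checked — values it read are unchanged (n3 unchanged, n5 unchanged); reused cached 18 without running.
  n9: checked — values it read are unchanged (n7 unchanged, x2 unchanged); reused cached 5 without running.
  n11: runs — n1 -4->5; result 90.
  n12: runs — n11 -72->90; result 90.

Key observation: the cutoff stops propagation at n7 — its inputs' values are unchanged, so it reuses its cache.

New value of n12: 90.
Computations that run: n1, n5, n11, n12 — 4 in total.
Values that change: x6, n1, n11, n12.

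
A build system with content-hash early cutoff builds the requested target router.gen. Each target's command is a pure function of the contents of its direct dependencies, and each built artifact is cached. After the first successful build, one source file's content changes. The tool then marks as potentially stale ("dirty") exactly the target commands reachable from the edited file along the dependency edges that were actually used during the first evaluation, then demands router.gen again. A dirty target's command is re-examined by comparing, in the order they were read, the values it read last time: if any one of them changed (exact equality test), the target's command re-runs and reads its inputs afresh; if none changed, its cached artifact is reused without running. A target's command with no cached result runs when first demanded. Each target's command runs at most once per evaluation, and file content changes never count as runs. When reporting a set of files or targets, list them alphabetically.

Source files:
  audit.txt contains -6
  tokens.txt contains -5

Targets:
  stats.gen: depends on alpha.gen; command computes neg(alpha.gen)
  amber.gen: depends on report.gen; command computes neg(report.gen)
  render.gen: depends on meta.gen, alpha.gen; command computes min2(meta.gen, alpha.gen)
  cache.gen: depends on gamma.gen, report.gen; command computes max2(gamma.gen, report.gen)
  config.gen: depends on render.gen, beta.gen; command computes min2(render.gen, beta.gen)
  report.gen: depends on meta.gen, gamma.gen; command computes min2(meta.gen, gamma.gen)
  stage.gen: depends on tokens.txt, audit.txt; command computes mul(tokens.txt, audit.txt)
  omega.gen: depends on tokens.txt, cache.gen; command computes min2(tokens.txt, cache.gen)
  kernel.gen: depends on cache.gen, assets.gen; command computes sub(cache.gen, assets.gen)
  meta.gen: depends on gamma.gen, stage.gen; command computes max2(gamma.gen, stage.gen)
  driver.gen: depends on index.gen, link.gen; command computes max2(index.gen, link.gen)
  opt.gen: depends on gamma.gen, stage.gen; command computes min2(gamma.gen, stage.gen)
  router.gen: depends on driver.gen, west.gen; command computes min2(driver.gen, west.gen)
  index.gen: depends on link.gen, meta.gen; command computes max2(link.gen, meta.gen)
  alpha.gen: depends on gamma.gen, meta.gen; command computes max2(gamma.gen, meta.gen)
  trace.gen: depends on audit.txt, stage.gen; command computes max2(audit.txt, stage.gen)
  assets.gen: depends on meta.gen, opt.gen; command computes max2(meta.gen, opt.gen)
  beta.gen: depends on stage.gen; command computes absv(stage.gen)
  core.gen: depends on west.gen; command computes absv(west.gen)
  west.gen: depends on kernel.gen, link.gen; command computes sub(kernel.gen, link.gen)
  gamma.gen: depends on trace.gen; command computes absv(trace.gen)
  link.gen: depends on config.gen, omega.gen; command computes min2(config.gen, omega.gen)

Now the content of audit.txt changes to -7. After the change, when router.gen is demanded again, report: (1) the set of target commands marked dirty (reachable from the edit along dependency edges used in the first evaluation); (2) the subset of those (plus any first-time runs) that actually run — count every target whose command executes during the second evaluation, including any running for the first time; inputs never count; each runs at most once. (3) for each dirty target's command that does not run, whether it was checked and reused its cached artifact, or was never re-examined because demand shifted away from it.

Marked dirty: alpha.gen, assets.gen, beta.gen, cache.gen, config.gen, driver.gen, gamma.gen, index.gen, kernel.gen, link.gen, meta.gen, omega.gen, opt.gen, render.gen, report.gen, router.gen, stage.gen, trace.gen, west.gen.
Target commands that run: alpha.gen, assets.gen, beta.gen, cache.gen, config.gen, driver.gen, gamma.gen, index.gen, kernel.gen, link.gen, meta.gen, omega.gen, opt.gen, render.gen, report.gen, router.gen, stage.gen, trace.gen — 18 in total.
Checked but reused from cache: west.gen.
Key observation: the cutoff stops propagation at west.gen — its inputs' values are unchanged, so it reuses its cache.

First evaluation (everything demanded from the output):
  stage.gen = mul(-5, -6) = 30
  beta.gen = absv(30) = 30
  trace.gen = max2(-6, 30) = 30
  gamma.gen = absv(30) = 30
  meta.gen = max2(30, 30) = 30
  alpha.gen = max2(30, 30) = 30
  opt.gen = min2(30, 30) = 30
  assets.gen = max2(30, 30) = 30
  render.gen = min2(30, 30) = 30
  config.gen = min2(30, 30) = 30
  report.gen = min2(30, 30) = 30
  cache.gen = max2(30, 30) = 30
  kernel.gen = sub(30, 30) = 0
  omega.gen = min2(-5, 30) = -5
  link.gen = min2(30, -5) = -5
  index.gen = max2(-5, 30) = 30
  driver.gen = max2(30, -5) = 30
  west.gen = sub(0, -5) = 5
  router.gen = min2(30, 5) = 5

Propagation after the edit:
  stage.gen: runs — audit.txt -6->-7; result 35.
  beta.gen: runs — stage.gen 30->35; result 35.
  trace.gen: runs — audit.txt -6->-7; stage.gen 30->35; result 35.
  gamma.gen: runs — trace.gen 30->35; result 35.
  meta.gen: runs — gamma.gen 30->35; stage.gen 30->35; result 35.
  alpha.gen: runs — gamma.gen 30->35; meta.gen 30->35; result 35.
  opt.gen: runs — gamma.gen 30->35; stage.gen 30->35; result 35.
  assets.gen: runs — meta.gen 30->35; opt.gen 30->35; result 35.
  render.gen: runs — meta.gen 30->35; alpha.gen 30->35; result 35.
  config.gen: runs — render.gen 30->35; beta.gen 30->35; result 35.
  report.gen: runs — meta.gen 30->35; gamma.gen 30->35; result 35.
  cache.gen: runs — gamma.gen 30->35; report.gen 30->35; result 35.
  kernel.gen: runs — cache.gen 30->35; assets.gen 30->35; result 0 (same value as before).
  omega.gen: runs — cache.gen 30->35; result -5 (same value as before).
  link.gen: runs — config.gen 30->35; result -5 (same value as before).
  index.gen: runs — meta.gen 30->35; result 35.
  driver.gen: runs — index.gen 30->35; result 35.
  west.gen: checked — values it read are unchanged (kernel.gen unchanged, link.gen unchanged); reused cached 5 without running.
  router.gen: runs — driver.gen 30->35; result 5 (same value as before).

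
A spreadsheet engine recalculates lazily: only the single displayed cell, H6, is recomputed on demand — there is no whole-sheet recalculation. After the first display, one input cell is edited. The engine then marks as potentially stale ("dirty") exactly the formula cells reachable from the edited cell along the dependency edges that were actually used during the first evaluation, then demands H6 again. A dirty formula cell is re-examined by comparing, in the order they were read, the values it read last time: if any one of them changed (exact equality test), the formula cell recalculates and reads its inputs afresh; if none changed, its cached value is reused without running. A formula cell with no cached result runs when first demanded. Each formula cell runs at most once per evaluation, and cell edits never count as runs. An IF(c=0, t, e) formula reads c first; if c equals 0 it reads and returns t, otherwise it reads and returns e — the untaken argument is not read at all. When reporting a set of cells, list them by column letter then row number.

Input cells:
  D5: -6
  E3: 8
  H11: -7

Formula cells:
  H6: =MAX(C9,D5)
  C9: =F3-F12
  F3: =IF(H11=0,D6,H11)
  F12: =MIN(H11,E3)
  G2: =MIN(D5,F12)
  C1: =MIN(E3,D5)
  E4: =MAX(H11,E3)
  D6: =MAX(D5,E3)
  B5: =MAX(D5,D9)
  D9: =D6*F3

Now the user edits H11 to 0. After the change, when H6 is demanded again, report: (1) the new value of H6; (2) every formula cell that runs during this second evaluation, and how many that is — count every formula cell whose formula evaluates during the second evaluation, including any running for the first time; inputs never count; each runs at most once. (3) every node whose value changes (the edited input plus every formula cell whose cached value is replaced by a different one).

First evaluation (everything demanded from the output):
  F3 = IF(H11=0: H11=-7 -> else branch H11) = -7
  F12 = MIN(-7, 8) = -7
  C9 = -7 - -7 = 0
  H6 = MAX(0, -6) = 0

Propagation after the edit:
  D6: demanded for the first time — runs, produces 8.
  F3: runs — H11 -7->0; H11 -7->0; result 8.
  F12: runs — H11 -7->0; result 0.
  C9: runs — F3 -7->8; F12 -7->0; result 8.
  H6: runs — C9 0->8; result 8.

Key observation: a condition flipped, so demand reaches new nodes — D6 runs for the first time.

New value of H6: 8.
Formula cells that run: C9, D6, F3, F12, H6 — 5 in total.
Values that change: C9, F3, F12, H6, H11.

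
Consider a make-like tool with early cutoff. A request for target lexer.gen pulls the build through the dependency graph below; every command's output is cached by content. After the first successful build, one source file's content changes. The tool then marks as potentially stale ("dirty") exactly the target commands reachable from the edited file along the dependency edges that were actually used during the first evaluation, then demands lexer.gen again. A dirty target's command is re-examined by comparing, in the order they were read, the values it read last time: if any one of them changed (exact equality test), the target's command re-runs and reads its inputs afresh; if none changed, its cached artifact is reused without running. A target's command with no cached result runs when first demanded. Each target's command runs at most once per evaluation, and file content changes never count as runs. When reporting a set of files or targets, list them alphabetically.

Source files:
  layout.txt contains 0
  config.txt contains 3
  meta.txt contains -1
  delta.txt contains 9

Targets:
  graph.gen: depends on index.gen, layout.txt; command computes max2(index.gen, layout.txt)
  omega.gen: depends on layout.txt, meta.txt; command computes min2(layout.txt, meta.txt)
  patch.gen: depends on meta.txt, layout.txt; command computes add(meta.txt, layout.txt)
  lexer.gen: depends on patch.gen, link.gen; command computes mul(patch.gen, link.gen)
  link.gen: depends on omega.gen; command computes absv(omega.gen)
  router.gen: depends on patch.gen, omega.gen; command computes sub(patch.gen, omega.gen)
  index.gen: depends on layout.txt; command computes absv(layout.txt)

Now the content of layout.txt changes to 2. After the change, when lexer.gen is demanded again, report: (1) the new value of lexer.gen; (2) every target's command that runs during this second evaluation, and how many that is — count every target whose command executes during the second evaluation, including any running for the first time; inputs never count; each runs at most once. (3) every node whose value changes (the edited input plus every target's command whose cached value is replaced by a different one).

Demanding lexer.gen again yields 1.
3 target commands run: lexer.gen, omega.gen, patch.gen.
The nodes whose values change: layout.txt, lexer.gen, patch.gen.
Note where the cutoff bites: link.gen is checked, finds nothing changed, and keeps its cache.

First demand of the output computes:
  omega.gen = min2(0, -1) = -1
  link.gen = absv(-1) = 1
  patch.gen = add(-1, 0) = -1
  lexer.gen = mul(-1, 1) = -1

After the edit, cleaning proceeds:
  omega.gen: a read changed (layout.txt 0->2) — executes, giving -1 — identical to its old value.
  link.gen: dirty, but its reads are unchanged (omega.gen unchanged); cached 1 stands.
  patch.gen: a read changed (layout.txt 0->2) — executes, giving 1.
  lexer.gen: a read changed (patch.gen -1->1) — executes, giving 1.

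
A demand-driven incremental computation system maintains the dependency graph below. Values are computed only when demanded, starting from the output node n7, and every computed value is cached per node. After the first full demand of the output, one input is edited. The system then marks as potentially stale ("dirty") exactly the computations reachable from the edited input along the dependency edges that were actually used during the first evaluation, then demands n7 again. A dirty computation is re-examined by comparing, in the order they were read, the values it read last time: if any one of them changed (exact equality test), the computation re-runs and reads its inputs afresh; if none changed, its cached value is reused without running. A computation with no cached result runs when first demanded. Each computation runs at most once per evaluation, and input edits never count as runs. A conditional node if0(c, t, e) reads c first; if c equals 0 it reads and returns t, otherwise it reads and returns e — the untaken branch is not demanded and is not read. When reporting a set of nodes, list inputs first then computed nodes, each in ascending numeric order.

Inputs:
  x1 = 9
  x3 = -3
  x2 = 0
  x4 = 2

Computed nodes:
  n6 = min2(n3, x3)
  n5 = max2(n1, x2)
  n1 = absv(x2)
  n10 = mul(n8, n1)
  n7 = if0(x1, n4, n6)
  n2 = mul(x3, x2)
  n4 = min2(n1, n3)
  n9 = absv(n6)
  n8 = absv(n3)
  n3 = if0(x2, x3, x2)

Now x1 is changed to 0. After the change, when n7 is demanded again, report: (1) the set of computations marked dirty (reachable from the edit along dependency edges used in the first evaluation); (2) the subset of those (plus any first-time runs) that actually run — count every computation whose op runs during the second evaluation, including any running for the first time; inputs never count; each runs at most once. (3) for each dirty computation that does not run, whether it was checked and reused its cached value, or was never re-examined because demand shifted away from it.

Marked dirty: n7.
Computations that run: n1, n4, n7 — 3 in total.
Every dirty computation ran.
Key observation: a condition flipped, so demand reaches new nodes — n1, n4 run for the first time.

First evaluation (everything demanded from the output):
  n3 = if0(x2=0 -> then branch x3) = -3
  n6 = min2(-3, -3) = -3
  n7 = if0(x1=9 -> else branch n6) = -3

Propagation after the edit:
  n1: demanded for the first time — runs, produces 0.
  n4: demanded for the first time — runs, produces -3.
  n7: runs — x1 9->0; result -3 (same value as before).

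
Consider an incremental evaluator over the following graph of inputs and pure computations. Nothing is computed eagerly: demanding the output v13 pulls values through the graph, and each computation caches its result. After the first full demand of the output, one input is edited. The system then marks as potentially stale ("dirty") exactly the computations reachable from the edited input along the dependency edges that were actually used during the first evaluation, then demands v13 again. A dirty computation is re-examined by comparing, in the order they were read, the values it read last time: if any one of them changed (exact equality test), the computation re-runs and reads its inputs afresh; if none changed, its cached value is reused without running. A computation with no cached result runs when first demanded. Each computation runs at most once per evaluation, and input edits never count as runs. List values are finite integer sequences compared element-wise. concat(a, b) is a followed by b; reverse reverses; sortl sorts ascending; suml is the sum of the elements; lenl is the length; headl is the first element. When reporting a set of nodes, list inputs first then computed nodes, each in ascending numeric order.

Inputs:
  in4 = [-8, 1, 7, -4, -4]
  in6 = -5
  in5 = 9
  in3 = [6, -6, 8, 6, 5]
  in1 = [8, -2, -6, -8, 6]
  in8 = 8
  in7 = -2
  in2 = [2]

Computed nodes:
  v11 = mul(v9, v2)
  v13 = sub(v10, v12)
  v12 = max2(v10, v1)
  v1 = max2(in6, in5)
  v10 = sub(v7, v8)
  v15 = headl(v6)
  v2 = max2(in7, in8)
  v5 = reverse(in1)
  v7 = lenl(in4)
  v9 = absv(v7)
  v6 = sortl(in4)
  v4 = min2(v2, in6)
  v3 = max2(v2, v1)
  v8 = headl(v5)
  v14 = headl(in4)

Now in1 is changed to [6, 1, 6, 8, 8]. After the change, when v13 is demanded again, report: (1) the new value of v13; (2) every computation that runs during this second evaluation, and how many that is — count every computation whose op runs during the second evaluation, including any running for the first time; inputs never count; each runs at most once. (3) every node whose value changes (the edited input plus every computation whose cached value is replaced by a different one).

Initial pass — values computed on the first demand:
  v1 = max2(-5, 9) = 9
  v5 = reverse([8, -2, -6, -8, 6]) = [6, -8, -6, -2, 8]
  v7 = lenl([-8, 1, 7, -4, -4]) = 5
  v8 = headl([6, -8, -6, -2, 8]) = 6
  v10 = sub(5, 6) = -1
  v12 = max2(-1, 9) = 9
  v13 = sub(-1, 9) = -10

Second demand — change propagation:
  v5: re-runs because in1 [8, -2, -6, -8, 6]->[6, 1, 6, 8, 8]; new result [8, 8, 6, 1, 6].
  v8: re-runs because v5 [6, -8, -6, -2, 8]->[8, 8, 6, 1, 6]; new result 8.
  v10: re-runs because v8 6->8; new result -3.
  v12: re-runs because v10 -1->-3; new result 9 (unchanged).
  v13: re-runs because v10 -1->-3; new result -12.

v13 now evaluates to -12.
Run set: v5, v8, v10, v12, v13 (5 run).
Changed values: in1, v5, v8, v10, v13.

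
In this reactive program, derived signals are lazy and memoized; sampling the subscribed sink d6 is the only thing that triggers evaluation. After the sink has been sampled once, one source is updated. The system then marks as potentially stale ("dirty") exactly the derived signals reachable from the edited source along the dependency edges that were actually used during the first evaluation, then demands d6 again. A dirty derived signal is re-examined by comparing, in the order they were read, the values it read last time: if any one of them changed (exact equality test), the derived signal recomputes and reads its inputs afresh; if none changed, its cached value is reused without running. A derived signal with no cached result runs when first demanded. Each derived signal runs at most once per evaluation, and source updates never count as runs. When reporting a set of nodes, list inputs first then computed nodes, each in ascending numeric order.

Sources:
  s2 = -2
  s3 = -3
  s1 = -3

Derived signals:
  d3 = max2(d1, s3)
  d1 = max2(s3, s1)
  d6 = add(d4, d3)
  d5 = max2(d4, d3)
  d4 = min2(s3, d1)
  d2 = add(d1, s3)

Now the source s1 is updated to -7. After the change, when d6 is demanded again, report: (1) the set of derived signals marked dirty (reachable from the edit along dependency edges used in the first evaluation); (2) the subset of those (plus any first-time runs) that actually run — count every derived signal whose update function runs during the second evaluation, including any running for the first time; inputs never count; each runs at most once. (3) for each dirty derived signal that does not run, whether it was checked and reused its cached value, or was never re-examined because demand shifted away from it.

The edit dirties: d1, d3, d4, d6.
1 derived signals run: d1.
Cache hits after checking: d3, d4, d6.
Note the absorption at d1: it re-runs yet its value is the same, leaving the output's value untouched.

First demand of the output computes:
  d1 = max2(-3, -3) = -3
  d3 = max2(-3, -3) = -3
  d4 = min2(-3, -3) = -3
  d6 = add(-3, -3) = -6

After the edit, cleaning proceeds:
  d1: a read changed (s1 -3->-7) — executes, giving -3 — identical to its old value.
  d3: dirty, but its reads are unchanged (d1 unchanged, s3 unchanged); cached -3 stands.
  d4: dirty, but its reads are unchanged (s3 unchanged, d1 unchanged); cached -3 stands.
  d6: dirty, but its reads are unchanged (d4 unchanged, d3 unchanged); cached -6 stands.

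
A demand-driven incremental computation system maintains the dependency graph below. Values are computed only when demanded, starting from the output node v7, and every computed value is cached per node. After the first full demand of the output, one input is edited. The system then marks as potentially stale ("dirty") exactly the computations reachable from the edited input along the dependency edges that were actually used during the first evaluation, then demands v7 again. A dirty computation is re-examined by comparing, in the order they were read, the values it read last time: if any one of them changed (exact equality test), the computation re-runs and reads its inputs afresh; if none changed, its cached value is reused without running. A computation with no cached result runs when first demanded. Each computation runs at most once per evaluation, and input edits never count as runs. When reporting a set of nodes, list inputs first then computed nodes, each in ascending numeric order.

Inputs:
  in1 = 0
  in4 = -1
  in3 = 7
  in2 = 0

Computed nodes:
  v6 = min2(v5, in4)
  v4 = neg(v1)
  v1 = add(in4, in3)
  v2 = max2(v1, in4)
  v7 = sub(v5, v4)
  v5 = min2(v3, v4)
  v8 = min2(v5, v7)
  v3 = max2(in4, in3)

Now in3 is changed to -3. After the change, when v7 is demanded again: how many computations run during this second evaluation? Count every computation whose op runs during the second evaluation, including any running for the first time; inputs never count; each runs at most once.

First evaluation (everything demanded from the output):
  v1 = add(-1, 7) = 6
  v3 = max2(-1, 7) = 7
  v4 = neg(6) = -6
  v5 = min2(7, -6) = -6
  v7 = sub(-6, -6) = 0

Propagation after the edit:
  v1: runs — in3 7->-3; result -4.
  v3: runs — in3 7->-3; result -1.
  v4: runs — v1 6->-4; result 4.
  v5: runs — v3 7->-1; v4 -6->4; result -1.
  v7: runs — v5 -6->-1; v4 -6->4; result -5.

Computations that run: v1, v3, v4, v5, v7 — 5 in total.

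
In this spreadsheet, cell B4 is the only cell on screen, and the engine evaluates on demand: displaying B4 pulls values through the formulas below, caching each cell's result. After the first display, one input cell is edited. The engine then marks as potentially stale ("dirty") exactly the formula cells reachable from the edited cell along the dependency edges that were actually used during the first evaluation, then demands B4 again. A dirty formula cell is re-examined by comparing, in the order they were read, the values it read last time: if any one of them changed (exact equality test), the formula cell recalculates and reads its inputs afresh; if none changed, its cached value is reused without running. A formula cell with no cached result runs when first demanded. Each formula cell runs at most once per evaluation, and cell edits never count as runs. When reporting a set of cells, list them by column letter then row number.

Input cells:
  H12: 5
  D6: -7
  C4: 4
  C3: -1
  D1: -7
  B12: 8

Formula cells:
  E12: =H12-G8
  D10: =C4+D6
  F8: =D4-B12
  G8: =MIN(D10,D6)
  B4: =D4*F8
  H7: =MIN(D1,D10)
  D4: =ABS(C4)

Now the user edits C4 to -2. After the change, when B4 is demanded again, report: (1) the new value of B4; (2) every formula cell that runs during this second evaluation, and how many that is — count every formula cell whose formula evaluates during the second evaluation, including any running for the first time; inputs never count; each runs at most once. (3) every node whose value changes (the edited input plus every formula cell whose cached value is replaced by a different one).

B4 now evaluates to -12.
Run set: B4, D4, F8 (3 run).
Changed values: B4, C4, D4, F8.

Initial pass — values computed on the first demand:
  D4 = ABS(4) = 4
  F8 = 4 - 8 = -4
  B4 = 4 * -4 = -16

Second demand — change propagation:
  D4: re-runs because C4 4->-2; new result 2.
  F8: re-runs because D4 4->2; new result -6.
  B4: re-runs because D4 4->2; F8 -4->-6; new result -12.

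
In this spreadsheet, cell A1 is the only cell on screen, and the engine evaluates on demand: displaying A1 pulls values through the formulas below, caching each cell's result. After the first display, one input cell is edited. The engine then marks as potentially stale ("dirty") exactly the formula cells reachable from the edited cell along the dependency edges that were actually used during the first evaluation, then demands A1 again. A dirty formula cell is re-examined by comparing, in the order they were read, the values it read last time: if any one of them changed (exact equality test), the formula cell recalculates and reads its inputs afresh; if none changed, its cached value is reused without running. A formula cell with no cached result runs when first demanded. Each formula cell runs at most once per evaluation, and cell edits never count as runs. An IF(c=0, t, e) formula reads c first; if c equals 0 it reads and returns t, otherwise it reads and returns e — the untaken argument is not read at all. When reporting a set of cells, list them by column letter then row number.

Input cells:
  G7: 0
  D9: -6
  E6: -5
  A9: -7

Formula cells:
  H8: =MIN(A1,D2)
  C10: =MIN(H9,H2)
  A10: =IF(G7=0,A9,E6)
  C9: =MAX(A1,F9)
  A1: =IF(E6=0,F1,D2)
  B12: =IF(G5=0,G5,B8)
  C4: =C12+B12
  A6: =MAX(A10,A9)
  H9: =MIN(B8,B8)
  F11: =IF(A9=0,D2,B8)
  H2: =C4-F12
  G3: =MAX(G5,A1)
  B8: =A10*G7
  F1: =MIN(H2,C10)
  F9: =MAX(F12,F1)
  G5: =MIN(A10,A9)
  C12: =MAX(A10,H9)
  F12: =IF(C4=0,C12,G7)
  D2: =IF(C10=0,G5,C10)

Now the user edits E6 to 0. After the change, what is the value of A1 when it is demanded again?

Initial pass — values computed on the first demand:
  A10 = IF(G7=0: G7=0 -> then branch A9) = -7
  B8 = -7 * 0 = 0
  G5 = MIN(-7, -7) = -7
  B12 = IF(G5=0: G5=-7 -> else branch B8) = 0
  H9 = MIN(0, 0) = 0
  C12 = MAX(-7, 0) = 0
  C4 = 0 + 0 = 0
  F12 = IF(C4=0: C4=0 -> then branch C12) = 0
  H2 = 0 - 0 = 0
  C10 = MIN(0, 0) = 0
  D2 = IF(C10=0: C10=0 -> then branch G5) = -7
  A1 = IF(E6=0: E6=-5 -> else branch D2) = -7

Second demand — change propagation:
  F1: newly demanded (no cache) — executes and yields 0.
  A1: re-runs because E6 -5->0; new result 0.

The important point: the flipped condition pulls in fresh nodes; F1 runs for the first time.

A1 now evaluates to 0.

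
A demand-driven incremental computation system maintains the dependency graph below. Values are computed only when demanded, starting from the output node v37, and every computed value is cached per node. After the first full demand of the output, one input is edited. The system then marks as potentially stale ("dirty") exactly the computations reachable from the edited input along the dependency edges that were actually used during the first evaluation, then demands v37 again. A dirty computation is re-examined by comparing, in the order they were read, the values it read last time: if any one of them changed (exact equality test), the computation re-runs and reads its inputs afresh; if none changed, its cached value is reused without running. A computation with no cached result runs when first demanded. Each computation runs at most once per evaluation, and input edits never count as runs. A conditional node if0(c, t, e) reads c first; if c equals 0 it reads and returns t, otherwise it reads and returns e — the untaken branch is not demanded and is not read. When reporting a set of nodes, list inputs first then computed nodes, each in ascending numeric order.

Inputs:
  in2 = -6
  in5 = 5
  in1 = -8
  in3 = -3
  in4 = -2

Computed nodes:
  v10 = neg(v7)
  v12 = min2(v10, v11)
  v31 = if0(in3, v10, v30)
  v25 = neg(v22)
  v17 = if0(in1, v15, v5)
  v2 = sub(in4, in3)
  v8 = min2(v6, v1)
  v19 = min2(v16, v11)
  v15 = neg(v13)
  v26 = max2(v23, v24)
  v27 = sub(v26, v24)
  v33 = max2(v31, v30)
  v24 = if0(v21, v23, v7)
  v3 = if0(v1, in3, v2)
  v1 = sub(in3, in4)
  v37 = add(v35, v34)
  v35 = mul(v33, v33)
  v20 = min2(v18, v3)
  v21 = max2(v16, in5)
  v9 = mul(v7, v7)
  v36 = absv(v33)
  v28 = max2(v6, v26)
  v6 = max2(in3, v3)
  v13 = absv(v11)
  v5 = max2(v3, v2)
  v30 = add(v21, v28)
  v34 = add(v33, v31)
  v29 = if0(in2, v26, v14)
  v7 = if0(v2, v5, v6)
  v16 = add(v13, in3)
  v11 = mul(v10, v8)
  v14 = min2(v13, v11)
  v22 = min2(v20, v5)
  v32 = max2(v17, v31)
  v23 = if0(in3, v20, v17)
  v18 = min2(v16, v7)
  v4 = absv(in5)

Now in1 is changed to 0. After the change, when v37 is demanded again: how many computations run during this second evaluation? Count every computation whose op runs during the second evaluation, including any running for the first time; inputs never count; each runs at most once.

Computations that run: v15, v17, v23, v26 — 4 in total.
Key observation: a condition flipped, so demand reaches new nodes — v15 runs for the first time.

First evaluation (everything demanded from the output):
  v1 = sub(-3, -2) = -1
  v2 = sub(-2, -3) = 1
  v3 = if0(v1=-1 -> else branch v2) = 1
  v5 = max2(1, 1) = 1
  v6 = max2(-3, 1) = 1
  v7 = if0(v2=1 -> else branch v6) = 1
  v8 = min2(1, -1) = -1
  v10 = neg(1) = -1
  v11 = mul(-1, -1) = 1
  v13 = absv(1) = 1
  v16 = add(1, -3) = -2
  v17 = if0(in1=-8 -> else branch v5) = 1
  v21 = max2(-2, 5) = 5
  v23 = if0(in3=-3 -> else branch v17) = 1
  v24 = if0(v21=5 -> else branch v7) = 1
  v26 = max2(1, 1) = 1
  v28 = max2(1, 1) = 1
  v30 = add(5, 1) = 6
  v31 = if0(in3=-3 -> else branch v30) = 6
  v33 = max2(6, 6) = 6
  v34 = add(6, 6) = 12
  v35 = mul(6, 6) = 36
  v37 = add(36, 12) = 48

Propagation after the edit:
  v15: demanded for the first time — runs, produces -1.
  v17: runs — in1 -8->0; result -1.
  v23: runs — v17 1->-1; result -1.
  v26: runs — v23 1->-1; result 1 (same value as before).
  v28: checked — values it read are unchanged (v6 unchanged, v26 unchanged); reused cached 1 without running.
  v30: checked — values it read are unchanged (v21 unchanged, v28 unchanged); reused cached 6 without running.
  v31: checked — values it read are unchanged (in3 unchanged, v30 unchanged); reused cached 6 without running.
  v33: checked — values it read are unchanged (v31 unchanged, v30 unchanged); reused cached 6 without running.
  v34: checked — values it read are unchanged (v33 unchanged, v31 unchanged); reused cached 12 without running.
  v35: checked — values it read are unchanged (v33 unchanged, v33 unchanged); reused cached 36 without running.
  v37: checked — values it read are unchanged (v35 unchanged, v34 unchanged); reused cached 48 without running.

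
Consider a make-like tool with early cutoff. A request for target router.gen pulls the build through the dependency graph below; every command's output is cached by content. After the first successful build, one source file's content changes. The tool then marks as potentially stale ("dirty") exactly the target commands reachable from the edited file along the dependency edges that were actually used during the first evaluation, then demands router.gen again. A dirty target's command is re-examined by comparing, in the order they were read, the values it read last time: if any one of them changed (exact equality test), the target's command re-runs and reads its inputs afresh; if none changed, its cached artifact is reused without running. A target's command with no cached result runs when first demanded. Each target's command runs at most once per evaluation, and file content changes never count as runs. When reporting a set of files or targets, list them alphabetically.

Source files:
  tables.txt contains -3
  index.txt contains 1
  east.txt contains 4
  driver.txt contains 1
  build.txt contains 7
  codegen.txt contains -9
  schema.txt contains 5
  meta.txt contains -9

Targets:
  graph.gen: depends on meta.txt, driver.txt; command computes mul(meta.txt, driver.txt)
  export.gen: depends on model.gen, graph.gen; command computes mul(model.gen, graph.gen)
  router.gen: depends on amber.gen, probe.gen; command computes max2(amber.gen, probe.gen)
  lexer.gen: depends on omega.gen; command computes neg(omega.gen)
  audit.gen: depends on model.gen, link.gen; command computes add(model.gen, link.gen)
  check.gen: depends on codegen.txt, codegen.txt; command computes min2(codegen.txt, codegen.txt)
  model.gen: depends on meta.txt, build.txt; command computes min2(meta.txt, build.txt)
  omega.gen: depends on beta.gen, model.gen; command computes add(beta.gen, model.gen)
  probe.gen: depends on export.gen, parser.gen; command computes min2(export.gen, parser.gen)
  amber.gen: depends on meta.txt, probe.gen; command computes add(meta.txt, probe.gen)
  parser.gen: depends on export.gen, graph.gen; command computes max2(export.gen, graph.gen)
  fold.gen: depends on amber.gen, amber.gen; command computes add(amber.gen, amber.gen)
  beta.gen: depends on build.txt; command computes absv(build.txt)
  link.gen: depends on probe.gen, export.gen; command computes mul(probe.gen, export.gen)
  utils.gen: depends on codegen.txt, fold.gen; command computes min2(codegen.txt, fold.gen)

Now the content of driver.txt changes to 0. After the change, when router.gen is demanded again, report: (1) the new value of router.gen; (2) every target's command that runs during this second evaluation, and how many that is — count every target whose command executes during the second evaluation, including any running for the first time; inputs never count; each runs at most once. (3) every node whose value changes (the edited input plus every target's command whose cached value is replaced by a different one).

Demanding router.gen again yields 0.
6 target commands run: amber.gen, export.gen, graph.gen, parser.gen, probe.gen, router.gen.
The nodes whose values change: amber.gen, driver.txt, export.gen, graph.gen, parser.gen, probe.gen, router.gen.

First demand of the output computes:
  graph.gen = mul(-9, 1) = -9
  model.gen = min2(-9, 7) = -9
  export.gen = mul(-9, -9) = 81
  parser.gen = max2(81, -9) = 81
  probe.gen = min2(81, 81) = 81
  amber.gen = add(-9, 81) = 72
  router.gen = max2(72, 81) = 81

After the edit, cleaning proceeds:
  graph.gen: a read changed (driver.txt 1->0) — executes, giving 0.
  export.gen: a read changed (graph.gen -9->0) — executes, giving 0.
  parser.gen: a read changed (export.gen 81->0; graph.gen -9->0) — executes, giving 0.
  probe.gen: a read changed (export.gen 81->0; parser.gen 81->0) — executes, giving 0.
  amber.gen: a read changed (probe.gen 81->0) — executes, giving -9.
  router.gen: a read changed (amber.gen 72->-9; probe.gen 81->0) — executes, giving 0.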